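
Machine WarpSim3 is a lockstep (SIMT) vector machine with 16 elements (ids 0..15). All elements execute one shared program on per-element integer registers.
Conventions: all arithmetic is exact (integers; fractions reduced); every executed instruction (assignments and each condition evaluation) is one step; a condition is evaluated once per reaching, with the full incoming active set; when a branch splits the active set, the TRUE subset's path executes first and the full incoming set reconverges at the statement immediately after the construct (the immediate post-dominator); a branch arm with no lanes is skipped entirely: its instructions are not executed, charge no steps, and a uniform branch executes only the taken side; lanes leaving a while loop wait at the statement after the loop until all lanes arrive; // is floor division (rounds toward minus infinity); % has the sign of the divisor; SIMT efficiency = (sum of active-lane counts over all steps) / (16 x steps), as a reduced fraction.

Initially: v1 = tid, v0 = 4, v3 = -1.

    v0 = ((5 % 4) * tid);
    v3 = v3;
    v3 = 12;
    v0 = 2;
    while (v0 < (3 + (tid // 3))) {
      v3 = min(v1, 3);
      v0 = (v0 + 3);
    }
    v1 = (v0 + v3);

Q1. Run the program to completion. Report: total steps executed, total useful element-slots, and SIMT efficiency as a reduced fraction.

Answer: 12 steps, 165 useful, 55/64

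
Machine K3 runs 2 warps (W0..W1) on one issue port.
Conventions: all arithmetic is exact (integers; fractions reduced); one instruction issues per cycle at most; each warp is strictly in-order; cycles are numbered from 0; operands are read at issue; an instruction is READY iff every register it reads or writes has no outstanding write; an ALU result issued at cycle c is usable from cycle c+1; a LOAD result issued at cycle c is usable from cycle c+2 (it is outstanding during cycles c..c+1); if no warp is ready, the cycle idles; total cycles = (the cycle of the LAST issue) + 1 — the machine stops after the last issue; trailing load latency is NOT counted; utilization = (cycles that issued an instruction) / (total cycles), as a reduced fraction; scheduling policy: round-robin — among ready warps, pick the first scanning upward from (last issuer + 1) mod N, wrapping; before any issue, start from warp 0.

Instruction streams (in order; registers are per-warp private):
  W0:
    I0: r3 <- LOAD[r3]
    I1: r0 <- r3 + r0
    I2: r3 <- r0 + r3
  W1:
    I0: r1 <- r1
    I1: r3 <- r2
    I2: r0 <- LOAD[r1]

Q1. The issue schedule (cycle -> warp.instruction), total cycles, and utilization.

cycle 0: W0.I0
cycle 1: W1.I0
cycle 2: W0.I1
cycle 3: W1.I1
cycle 4: W0.I2
cycle 5: W1.I2

Answer: 6 cycles, utilization 1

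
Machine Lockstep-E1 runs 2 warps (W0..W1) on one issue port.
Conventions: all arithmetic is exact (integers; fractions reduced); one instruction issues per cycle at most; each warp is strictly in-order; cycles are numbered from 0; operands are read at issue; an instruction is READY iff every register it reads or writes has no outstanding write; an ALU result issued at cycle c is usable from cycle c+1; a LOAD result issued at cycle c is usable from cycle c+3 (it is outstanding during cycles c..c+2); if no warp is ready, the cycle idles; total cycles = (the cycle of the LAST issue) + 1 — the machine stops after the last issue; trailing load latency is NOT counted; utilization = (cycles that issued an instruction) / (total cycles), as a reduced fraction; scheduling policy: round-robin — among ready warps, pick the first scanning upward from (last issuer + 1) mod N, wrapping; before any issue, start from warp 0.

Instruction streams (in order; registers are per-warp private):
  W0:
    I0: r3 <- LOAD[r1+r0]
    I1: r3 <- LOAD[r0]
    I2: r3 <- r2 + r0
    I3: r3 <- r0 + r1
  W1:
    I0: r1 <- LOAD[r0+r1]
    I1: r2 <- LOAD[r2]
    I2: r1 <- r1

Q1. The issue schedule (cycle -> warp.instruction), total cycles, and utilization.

cycle 0: W0.I0
cycle 1: W1.I0
cycle 2: W1.I1
cycle 3: W0.I1
cycle 4: W1.I2
cycle 5: idle
cycle 6: W0.I2
cycle 7: W0.I3

Answer: 8 cycles, utilization 7/8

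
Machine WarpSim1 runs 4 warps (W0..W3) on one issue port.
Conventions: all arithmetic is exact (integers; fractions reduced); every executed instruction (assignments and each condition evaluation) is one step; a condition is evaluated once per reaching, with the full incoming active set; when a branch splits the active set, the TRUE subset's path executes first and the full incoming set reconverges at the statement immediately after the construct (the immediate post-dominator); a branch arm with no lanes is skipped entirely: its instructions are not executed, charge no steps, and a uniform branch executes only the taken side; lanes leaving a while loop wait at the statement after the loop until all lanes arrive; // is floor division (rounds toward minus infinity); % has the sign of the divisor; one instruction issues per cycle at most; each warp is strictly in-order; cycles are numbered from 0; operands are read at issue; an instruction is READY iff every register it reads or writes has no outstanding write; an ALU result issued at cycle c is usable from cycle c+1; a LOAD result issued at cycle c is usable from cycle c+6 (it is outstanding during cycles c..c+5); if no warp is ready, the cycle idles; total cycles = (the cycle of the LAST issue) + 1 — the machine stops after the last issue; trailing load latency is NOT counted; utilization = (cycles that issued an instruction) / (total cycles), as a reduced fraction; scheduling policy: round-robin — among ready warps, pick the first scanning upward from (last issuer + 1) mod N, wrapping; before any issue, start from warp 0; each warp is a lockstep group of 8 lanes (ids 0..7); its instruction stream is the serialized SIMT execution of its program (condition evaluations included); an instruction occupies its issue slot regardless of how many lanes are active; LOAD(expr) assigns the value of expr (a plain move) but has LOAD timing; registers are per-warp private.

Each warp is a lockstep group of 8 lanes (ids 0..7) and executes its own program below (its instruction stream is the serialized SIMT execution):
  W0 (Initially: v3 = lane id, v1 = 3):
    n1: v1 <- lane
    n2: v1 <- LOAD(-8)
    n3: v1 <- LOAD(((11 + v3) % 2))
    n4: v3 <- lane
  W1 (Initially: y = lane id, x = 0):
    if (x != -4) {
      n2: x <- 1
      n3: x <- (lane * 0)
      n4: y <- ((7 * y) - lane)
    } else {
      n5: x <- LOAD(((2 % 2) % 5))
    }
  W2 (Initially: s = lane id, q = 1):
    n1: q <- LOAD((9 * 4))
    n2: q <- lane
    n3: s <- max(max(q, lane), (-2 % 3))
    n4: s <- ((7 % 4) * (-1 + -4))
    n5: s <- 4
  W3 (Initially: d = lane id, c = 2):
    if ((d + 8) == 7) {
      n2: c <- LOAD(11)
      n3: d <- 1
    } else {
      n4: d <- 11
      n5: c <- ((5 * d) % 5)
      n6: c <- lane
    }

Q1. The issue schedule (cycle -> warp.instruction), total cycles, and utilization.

cycle 0: W0.I0
cycle 1: W1.I0
cycle 2: W2.I0
cycle 3: W3.I0
cycle 4: W0.I1
cycle 5: W1.I1
cycle 6: W3.I1
cycle 7: W1.I2
cycle 8: W2.I1
cycle 9: W3.I2
cycle 10: W0.I2
cycle 11: W1.I3
cycle 12: W2.I2
cycle 13: W3.I3
cycle 14: W0.I3
cycle 15: W2.I3
cycle 16: W2.I4

Answer: 17 cycles, utilization 1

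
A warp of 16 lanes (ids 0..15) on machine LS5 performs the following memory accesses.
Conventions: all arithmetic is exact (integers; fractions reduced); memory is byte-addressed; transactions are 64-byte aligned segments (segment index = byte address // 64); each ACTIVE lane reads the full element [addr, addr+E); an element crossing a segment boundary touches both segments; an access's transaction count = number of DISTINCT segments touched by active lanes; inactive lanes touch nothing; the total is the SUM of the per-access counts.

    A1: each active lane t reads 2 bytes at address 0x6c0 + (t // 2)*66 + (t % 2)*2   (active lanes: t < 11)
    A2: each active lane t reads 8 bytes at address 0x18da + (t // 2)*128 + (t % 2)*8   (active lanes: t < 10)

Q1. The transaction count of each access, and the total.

A1: 6 transactions
A2: 5 transactions

Answer: 6,5; total 11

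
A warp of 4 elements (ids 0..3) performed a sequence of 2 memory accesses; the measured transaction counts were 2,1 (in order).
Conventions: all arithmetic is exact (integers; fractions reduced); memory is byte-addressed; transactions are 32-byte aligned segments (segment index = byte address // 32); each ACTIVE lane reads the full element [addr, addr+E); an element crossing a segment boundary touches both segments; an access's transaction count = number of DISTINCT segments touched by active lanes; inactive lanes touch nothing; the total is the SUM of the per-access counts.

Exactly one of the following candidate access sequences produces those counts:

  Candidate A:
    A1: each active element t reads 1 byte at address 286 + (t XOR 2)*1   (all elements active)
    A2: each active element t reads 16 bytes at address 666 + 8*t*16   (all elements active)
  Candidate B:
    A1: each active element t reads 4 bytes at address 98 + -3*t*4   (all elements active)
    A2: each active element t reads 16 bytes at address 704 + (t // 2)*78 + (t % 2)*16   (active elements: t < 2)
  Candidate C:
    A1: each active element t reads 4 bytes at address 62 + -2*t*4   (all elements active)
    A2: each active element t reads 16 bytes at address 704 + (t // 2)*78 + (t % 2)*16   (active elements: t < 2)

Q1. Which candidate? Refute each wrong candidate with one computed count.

A: A2 gives 8 transactions, not 1
B: A1 gives 3 transactions, not 2
C: all counts match (2,1)

Answer: C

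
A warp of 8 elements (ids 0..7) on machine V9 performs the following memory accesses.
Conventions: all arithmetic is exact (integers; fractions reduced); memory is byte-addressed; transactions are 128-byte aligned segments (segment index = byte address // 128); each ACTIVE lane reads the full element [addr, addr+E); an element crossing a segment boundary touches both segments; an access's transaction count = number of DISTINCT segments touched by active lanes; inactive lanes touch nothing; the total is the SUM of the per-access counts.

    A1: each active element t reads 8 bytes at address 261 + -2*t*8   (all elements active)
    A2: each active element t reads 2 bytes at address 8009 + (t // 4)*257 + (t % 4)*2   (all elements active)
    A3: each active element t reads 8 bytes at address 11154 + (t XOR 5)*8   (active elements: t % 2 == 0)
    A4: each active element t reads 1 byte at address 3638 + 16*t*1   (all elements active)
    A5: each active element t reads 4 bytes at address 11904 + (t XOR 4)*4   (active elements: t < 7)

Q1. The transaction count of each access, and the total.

A1: 2 transactions
A2: 2 transactions
A3: 1 transaction
A4: 2 transactions
A5: 1 transaction

Answer: 2,2,1,2,1; total 8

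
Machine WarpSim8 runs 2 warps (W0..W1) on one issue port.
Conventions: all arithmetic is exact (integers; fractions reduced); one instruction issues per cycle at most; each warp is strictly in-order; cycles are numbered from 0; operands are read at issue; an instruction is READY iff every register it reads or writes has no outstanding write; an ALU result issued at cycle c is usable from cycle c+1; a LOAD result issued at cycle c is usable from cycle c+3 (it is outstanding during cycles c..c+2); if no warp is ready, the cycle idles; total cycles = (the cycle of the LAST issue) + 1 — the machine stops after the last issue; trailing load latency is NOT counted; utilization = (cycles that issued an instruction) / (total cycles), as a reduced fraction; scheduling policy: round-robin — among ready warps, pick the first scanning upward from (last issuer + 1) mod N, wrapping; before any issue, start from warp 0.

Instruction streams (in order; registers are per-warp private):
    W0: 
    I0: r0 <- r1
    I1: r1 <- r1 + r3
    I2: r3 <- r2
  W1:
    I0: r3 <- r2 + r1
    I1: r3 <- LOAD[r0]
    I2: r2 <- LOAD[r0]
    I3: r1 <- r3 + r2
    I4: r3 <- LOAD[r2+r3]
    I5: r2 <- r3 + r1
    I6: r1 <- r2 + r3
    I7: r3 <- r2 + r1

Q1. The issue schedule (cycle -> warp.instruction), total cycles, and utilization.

cycle 0: W0.I0
cycle 1: W1.I0
cycle 2: W0.I1
cycle 3: W1.I1
cycle 4: W0.I2
cycle 5: W1.I2
cycle 6: idle
cycle 7: idle
cycle 8: W1.I3
cycle 9: W1.I4
cycle 10: idle
cycle 11: idle
cycle 12: W1.I5
cycle 13: W1.I6
cycle 14: W1.I7

Answer: 15 cycles, utilization 11/15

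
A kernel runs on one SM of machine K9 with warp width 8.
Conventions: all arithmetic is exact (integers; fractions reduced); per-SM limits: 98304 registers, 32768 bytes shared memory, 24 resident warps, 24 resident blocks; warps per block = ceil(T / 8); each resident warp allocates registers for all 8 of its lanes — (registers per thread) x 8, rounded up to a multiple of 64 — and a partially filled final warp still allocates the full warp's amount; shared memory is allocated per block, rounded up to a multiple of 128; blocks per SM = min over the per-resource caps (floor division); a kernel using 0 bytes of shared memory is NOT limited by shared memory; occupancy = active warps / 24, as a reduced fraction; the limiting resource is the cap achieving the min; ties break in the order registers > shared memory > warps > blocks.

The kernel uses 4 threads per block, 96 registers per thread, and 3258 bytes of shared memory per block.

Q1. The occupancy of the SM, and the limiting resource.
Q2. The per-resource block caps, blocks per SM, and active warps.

Answer: occupancy 3/8, limited by shared memory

registers: 128 blocks
shared memory: 9 blocks
warps: 24 blocks
blocks: 24 blocks

Answer: 9 blocks, 9 active warps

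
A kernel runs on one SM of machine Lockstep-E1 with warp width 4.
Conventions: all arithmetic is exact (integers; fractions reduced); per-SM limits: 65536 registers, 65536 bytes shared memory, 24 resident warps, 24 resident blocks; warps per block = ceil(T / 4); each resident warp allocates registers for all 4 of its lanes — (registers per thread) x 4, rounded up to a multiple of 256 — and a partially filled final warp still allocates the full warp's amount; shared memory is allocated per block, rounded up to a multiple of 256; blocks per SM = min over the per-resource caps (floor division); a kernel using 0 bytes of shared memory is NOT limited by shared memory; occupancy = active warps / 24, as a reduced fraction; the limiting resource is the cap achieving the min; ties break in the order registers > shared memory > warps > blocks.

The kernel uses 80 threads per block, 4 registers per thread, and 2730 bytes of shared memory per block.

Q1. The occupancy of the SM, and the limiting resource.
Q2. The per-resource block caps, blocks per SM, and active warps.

Answer: occupancy 5/6, limited by warps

registers: 12 blocks
shared memory: 23 blocks
warps: 1 block
blocks: 24 blocks

Answer: 1 block, 20 active warps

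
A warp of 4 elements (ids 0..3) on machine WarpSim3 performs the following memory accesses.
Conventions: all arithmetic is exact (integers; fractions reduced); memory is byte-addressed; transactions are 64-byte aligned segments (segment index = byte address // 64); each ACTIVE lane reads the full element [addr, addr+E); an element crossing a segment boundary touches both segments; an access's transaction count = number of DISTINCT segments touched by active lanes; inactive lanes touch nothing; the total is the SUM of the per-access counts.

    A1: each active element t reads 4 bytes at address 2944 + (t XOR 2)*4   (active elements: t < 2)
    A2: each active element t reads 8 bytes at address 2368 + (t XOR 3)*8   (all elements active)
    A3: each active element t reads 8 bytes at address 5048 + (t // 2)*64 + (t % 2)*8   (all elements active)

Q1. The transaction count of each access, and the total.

A1: 1 transaction
A2: 1 transaction
A3: 3 transactions

Answer: 1,1,3; total 5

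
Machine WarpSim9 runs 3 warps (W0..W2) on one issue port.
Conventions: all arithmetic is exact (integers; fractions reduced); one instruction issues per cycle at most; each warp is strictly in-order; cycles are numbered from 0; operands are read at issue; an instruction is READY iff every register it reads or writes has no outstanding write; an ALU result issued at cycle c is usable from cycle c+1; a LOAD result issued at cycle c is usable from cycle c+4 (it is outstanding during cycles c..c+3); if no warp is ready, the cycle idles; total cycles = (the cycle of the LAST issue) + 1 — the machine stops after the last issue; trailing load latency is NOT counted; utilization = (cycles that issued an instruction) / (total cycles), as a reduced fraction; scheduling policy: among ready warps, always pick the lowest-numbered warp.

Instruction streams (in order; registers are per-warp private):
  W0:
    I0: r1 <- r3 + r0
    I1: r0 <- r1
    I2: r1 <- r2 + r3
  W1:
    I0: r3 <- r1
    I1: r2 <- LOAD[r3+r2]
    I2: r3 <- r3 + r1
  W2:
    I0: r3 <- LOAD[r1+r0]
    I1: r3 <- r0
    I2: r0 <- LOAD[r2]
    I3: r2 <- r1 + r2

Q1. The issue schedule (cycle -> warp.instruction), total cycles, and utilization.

cycle 0: W0.I0
cycle 1: W0.I1
cycle 2: W0.I2
cycle 3: W1.I0
cycle 4: W1.I1
cycle 5: W1.I2
cycle 6: W2.I0
cycle 7: idle
cycle 8: idle
cycle 9: idle
cycle 10: W2.I1
cycle 11: W2.I2
cycle 12: W2.I3

Answer: 13 cycles, utilization 10/13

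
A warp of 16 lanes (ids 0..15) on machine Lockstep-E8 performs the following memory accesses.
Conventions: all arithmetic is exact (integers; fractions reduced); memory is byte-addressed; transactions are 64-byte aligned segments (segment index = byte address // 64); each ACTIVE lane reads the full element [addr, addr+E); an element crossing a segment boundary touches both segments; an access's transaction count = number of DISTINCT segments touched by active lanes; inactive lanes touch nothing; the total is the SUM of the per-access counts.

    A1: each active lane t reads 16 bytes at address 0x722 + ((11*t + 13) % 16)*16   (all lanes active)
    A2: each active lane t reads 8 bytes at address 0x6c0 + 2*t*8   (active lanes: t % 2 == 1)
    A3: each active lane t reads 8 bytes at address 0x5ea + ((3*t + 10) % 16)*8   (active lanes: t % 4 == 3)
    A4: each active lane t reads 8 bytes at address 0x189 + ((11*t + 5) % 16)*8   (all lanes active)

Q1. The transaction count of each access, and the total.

A1: 5 transactions
A2: 4 transactions
A3: 2 transactions
A4: 3 transactions

Answer: 5,4,2,3; total 14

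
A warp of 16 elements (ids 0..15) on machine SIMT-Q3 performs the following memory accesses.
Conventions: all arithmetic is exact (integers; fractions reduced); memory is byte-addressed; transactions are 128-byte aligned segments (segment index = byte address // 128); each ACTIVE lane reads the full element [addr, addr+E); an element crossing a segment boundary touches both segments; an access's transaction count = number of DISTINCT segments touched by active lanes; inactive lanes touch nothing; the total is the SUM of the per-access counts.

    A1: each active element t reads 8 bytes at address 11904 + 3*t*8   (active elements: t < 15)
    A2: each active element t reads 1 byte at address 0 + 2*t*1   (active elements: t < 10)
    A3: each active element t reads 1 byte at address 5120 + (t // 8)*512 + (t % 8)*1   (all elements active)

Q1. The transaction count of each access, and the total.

A1: 3 transactions
A2: 1 transaction
A3: 2 transactions

Answer: 3,1,2; total 6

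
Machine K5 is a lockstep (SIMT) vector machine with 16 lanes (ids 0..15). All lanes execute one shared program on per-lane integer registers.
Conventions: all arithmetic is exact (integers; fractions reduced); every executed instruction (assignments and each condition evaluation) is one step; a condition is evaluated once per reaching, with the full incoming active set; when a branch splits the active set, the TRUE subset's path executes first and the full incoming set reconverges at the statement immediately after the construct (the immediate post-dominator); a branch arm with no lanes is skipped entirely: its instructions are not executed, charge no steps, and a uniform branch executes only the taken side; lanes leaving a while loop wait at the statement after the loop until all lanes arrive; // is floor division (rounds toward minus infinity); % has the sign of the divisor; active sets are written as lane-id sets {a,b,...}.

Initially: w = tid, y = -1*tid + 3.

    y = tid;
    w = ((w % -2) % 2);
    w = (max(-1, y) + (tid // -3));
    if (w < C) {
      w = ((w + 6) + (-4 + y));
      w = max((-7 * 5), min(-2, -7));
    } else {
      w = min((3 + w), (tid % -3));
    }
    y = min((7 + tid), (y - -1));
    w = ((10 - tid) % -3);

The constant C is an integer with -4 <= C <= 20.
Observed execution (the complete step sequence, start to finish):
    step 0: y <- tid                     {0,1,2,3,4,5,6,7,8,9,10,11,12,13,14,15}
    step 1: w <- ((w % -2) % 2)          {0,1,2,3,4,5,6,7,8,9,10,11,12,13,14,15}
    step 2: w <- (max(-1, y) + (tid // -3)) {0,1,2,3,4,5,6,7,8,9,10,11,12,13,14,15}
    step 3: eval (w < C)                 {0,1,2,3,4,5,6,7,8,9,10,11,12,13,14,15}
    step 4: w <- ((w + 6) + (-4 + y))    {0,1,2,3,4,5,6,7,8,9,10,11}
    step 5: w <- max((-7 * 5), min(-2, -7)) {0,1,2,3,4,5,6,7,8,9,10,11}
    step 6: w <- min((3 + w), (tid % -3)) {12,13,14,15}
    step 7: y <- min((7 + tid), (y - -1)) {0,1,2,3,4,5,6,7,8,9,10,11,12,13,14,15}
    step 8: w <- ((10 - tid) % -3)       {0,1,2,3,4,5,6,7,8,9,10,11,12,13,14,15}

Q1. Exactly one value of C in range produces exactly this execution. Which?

Answer: C = 8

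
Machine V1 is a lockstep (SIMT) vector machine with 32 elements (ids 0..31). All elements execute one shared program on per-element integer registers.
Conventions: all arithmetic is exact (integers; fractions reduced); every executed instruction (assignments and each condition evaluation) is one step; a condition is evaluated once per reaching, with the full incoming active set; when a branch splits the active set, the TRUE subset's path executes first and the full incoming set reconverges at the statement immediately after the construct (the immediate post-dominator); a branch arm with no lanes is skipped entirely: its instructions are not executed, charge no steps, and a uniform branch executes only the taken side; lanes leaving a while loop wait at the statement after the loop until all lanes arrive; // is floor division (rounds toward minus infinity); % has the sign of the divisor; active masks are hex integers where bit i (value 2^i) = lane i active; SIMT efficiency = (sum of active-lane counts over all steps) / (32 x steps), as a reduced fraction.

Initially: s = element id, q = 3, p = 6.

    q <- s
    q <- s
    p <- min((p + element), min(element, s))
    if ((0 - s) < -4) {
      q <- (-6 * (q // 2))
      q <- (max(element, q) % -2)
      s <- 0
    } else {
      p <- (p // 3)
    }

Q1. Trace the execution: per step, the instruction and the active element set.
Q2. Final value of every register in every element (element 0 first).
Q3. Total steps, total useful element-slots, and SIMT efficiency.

step 0: q <- s                       0xffffffff
step 1: q <- s                       0xffffffff
step 2: p <- min((p + element), min(element, s)) 0xffffffff
step 3: eval ((0 - s) < -4)          0xffffffff
step 4: q <- (-6 * (q // 2))         0xffffffe0
step 5: q <- (max(element, q) % -2)  0xffffffe0
step 6: s <- 0                       0xffffffe0
step 7: p <- (p // 3)                0x0000001f

Answer: 8 steps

s: 0,1,2,3,4,0,0,0,0,0,0,0,0,0,0,0,0,0,0,0,0,0,0,0,0,0,0,0,0,0,0,0
q: 0,1,2,3,4,-1,0,-1,0,-1,0,-1,0,-1,0,-1,0,-1,0,-1,0,-1,0,-1,0,-1,0,-1,0,-1,0,-1
p: 0,0,0,1,1,5,6,7,8,9,10,11,12,13,14,15,16,17,18,19,20,21,22,23,24,25,26,27,28,29,30,31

steps = 8; useful = 214; efficiency = 214/256 = 107/128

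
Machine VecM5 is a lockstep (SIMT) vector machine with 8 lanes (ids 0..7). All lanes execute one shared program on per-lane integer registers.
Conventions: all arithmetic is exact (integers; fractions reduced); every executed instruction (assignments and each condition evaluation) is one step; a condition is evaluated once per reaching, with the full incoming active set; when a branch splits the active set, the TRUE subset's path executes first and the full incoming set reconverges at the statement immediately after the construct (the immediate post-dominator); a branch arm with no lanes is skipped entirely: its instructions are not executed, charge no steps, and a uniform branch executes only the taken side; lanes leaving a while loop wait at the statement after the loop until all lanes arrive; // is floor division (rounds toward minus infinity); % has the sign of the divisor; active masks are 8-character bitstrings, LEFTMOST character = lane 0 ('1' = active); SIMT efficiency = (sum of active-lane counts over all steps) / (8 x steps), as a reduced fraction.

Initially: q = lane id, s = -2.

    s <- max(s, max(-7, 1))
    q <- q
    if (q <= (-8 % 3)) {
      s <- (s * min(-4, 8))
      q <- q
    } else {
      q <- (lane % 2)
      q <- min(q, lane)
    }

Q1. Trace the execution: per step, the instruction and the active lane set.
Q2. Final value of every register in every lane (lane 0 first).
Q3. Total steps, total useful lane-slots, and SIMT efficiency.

step 0: s <- max(s, max(-7, 1))      11111111
step 1: q <- q                       11111111
step 2: eval (q <= (-8 % 3))         11111111
step 3: s <- (s * min(-4, 8))        11000000
step 4: q <- q                       11000000
step 5: q <- (lane % 2)              00111111
step 6: q <- min(q, lane)            00111111

Answer: 7 steps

q: 0,1,0,1,0,1,0,1
s: -4,-4,1,1,1,1,1,1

steps = 7; useful = 40; efficiency = 40/56 = 5/7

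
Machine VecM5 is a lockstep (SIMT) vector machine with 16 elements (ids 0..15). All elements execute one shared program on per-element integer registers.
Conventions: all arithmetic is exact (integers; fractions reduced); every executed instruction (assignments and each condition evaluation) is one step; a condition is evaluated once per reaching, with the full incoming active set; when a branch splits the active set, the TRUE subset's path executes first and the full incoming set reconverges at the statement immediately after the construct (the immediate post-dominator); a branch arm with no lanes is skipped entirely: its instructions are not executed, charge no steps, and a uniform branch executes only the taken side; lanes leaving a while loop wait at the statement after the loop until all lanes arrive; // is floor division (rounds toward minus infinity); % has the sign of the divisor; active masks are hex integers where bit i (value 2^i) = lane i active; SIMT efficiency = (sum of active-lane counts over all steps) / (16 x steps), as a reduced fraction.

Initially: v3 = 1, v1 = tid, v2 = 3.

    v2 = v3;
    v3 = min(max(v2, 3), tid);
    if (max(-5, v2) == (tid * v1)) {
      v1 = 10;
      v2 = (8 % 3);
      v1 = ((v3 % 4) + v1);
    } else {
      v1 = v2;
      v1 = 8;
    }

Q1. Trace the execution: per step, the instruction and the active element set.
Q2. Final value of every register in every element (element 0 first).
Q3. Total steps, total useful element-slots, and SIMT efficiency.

step 0: v2 <- v3                     0xffff
step 1: v3 <- min(max(v2, 3), tid)   0xffff
step 2: eval (max(-5, v2) == (tid * v1)) 0xffff
step 3: v1 <- 10                     0x0002
step 4: v2 <- (8 % 3)                0x0002
step 5: v1 <- ((v3 % 4) + v1)        0x0002
step 6: v1 <- v2                     0xfffd
step 7: v1 <- 8                      0xfffd

Answer: 8 steps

v3: 0,1,2,3,3,3,3,3,3,3,3,3,3,3,3,3
v1: 8,11,8,8,8,8,8,8,8,8,8,8,8,8,8,8
v2: 1,2,1,1,1,1,1,1,1,1,1,1,1,1,1,1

steps = 8; useful = 81; efficiency = 81/128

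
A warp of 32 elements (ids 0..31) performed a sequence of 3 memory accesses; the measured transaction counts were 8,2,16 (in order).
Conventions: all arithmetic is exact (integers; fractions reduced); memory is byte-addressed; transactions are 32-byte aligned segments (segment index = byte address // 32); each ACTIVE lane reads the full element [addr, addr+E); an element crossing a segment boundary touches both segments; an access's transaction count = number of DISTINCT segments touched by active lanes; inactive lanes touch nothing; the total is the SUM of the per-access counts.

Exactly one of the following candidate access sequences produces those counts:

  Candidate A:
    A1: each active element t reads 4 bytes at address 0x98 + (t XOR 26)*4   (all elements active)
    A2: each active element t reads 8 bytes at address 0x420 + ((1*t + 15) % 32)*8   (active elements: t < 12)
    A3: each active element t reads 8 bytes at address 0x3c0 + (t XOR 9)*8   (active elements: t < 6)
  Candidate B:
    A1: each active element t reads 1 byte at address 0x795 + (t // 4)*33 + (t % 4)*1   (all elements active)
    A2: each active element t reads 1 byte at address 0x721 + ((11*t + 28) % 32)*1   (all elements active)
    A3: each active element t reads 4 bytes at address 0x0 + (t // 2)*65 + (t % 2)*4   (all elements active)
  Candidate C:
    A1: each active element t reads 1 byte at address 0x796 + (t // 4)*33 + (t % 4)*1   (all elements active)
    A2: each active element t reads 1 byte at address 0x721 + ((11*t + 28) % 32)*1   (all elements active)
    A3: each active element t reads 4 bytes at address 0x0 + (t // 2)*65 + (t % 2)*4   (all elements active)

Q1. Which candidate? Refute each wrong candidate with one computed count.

A: A1 gives 5 transactions, not 8
C: A1 gives 9 transactions, not 8
B: all counts match (8,2,16)

Answer: B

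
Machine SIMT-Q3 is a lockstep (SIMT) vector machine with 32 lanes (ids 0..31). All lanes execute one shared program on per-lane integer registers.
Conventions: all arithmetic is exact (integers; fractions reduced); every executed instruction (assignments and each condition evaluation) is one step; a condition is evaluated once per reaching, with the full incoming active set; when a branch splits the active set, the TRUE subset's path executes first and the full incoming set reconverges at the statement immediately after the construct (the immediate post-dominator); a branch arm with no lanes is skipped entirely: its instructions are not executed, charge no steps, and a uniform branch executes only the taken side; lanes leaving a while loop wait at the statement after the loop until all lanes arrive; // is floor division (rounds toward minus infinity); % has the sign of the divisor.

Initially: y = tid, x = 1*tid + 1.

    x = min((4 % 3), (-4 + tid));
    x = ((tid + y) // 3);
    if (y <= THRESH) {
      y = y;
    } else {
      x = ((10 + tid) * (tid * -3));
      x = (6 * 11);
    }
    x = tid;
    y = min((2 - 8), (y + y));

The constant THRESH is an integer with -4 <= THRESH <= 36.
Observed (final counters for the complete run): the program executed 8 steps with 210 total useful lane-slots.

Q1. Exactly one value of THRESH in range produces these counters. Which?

Answer: THRESH = 13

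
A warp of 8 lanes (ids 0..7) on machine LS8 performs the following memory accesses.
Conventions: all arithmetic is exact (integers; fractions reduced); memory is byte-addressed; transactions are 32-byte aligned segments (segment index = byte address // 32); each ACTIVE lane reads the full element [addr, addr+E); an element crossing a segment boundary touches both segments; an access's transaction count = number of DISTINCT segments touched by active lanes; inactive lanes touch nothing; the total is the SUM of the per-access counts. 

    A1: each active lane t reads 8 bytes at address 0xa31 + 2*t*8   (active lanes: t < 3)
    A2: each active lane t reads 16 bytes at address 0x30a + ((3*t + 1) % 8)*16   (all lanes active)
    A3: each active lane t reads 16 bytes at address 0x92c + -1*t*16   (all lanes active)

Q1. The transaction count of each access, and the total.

A1: 2 transactions
A2: 5 transactions
A3: 5 transactions

Answer: 2,5,5; total 12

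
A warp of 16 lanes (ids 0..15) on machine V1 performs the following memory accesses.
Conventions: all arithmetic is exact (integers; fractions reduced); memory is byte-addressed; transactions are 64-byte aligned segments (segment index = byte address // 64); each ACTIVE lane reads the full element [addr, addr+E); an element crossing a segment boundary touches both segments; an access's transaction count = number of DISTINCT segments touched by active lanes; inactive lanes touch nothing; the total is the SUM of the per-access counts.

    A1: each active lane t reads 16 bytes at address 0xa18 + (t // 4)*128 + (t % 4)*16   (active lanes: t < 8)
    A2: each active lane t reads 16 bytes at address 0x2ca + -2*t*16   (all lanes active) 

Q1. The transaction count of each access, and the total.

A1: 4 transactions
A2: 9 transactions

Answer: 4,9; total 13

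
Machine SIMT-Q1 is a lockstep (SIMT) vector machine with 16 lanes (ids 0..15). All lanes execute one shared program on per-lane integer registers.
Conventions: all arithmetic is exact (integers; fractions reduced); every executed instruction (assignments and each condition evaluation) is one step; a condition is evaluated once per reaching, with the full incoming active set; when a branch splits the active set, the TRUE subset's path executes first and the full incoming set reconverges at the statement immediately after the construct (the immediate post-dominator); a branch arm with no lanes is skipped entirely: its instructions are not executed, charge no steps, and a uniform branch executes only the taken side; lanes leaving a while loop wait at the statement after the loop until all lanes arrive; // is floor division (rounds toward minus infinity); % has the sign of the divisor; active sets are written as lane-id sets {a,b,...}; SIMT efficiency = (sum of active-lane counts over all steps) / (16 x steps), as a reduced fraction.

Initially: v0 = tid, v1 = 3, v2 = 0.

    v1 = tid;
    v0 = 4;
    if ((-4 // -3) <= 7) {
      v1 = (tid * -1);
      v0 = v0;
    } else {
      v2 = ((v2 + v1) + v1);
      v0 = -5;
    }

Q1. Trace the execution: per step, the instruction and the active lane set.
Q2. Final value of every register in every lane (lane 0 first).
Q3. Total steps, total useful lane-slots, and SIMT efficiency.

step 0: v1 <- tid                    {0,1,2,3,4,5,6,7,8,9,10,11,12,13,14,15}
step 1: v0 <- 4                      {0,1,2,3,4,5,6,7,8,9,10,11,12,13,14,15}
step 2: eval ((-4 // -3) <= 7)       {0,1,2,3,4,5,6,7,8,9,10,11,12,13,14,15}
step 3: v1 <- (tid * -1)             {0,1,2,3,4,5,6,7,8,9,10,11,12,13,14,15}
step 4: v0 <- v0                     {0,1,2,3,4,5,6,7,8,9,10,11,12,13,14,15}

Answer: 5 steps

v0: 4,4,4,4,4,4,4,4,4,4,4,4,4,4,4,4
v1: 0,-1,-2,-3,-4,-5,-6,-7,-8,-9,-10,-11,-12,-13,-14,-15
v2: 0,0,0,0,0,0,0,0,0,0,0,0,0,0,0,0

steps = 5; useful = 80; efficiency = 80/80 = 1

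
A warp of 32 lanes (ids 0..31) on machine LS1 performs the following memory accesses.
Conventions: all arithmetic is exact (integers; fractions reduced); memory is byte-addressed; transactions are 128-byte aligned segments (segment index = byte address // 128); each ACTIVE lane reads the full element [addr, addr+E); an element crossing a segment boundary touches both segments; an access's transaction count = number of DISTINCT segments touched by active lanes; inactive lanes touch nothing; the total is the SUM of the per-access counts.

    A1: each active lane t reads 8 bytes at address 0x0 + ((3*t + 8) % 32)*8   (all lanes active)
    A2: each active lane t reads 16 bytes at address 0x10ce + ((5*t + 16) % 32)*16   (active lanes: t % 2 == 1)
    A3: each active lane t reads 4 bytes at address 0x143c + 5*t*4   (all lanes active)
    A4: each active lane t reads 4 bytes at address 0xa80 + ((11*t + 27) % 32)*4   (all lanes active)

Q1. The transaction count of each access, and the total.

A1: 2 transactions
A2: 5 transactions
A3: 6 transactions
A4: 1 transaction

Answer: 2,5,6,1; total 14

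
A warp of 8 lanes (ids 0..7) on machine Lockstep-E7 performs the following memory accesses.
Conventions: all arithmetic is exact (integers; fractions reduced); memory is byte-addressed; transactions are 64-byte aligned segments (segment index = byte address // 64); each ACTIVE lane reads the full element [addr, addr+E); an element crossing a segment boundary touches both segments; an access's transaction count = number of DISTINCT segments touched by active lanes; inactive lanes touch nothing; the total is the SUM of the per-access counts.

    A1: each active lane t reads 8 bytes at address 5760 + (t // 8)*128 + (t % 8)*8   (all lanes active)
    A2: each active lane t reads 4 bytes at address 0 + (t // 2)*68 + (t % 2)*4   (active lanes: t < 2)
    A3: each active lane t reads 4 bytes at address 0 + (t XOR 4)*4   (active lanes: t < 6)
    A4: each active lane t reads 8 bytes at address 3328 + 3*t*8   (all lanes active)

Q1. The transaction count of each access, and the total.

A1: 1 transaction
A2: 1 transaction
A3: 1 transaction
A4: 3 transactions

Answer: 1,1,1,3; total 6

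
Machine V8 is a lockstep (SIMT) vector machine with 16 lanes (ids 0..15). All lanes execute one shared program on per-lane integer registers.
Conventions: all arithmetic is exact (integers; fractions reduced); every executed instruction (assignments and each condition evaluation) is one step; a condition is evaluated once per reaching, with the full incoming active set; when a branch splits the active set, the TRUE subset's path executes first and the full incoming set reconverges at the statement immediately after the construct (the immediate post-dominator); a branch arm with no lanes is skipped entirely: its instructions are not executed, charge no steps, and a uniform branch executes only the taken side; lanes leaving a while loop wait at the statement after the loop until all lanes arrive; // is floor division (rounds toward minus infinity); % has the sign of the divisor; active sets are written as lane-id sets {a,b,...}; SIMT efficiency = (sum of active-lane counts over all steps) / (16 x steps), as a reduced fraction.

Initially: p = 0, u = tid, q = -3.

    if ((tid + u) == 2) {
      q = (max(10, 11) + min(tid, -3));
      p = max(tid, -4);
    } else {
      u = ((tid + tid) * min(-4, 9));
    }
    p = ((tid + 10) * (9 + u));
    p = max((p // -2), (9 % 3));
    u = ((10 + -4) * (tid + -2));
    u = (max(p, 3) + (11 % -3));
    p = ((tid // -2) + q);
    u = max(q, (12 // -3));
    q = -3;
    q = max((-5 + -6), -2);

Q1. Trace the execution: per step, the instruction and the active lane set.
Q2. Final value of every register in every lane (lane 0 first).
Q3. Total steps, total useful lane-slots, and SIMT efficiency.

step 0: eval ((tid + u) == 2)        {0,1,2,3,4,5,6,7,8,9,10,11,12,13,14,15}
step 1: q <- (max(10, 11) + min(tid, -3)) {1}
step 2: p <- max(tid, -4)            {1}
step 3: u <- ((tid + tid) * min(-4, 9)) {0,2,3,4,5,6,7,8,9,10,11,12,13,14,15}
step 4: p <- ((tid + 10) * (9 + u))  {0,1,2,3,4,5,6,7,8,9,10,11,12,13,14,15}
step 5: p <- max((p // -2), (9 % 3)) {0,1,2,3,4,5,6,7,8,9,10,11,12,13,14,15}
step 6: u <- ((10 + -4) * (tid + -2)) {0,1,2,3,4,5,6,7,8,9,10,11,12,13,14,15}
step 7: u <- (max(p, 3) + (11 % -3)) {0,1,2,3,4,5,6,7,8,9,10,11,12,13,14,15}
step 8: p <- ((tid // -2) + q)       {0,1,2,3,4,5,6,7,8,9,10,11,12,13,14,15}
step 9: u <- max(q, (12 // -3))      {0,1,2,3,4,5,6,7,8,9,10,11,12,13,14,15}
step 10: q <- -3                      {0,1,2,3,4,5,6,7,8,9,10,11,12,13,14,15}
step 11: q <- max((-5 + -6), -2)      {0,1,2,3,4,5,6,7,8,9,10,11,12,13,14,15}

Answer: 12 steps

p: -3,7,-4,-5,-5,-6,-6,-7,-7,-8,-8,-9,-9,-10,-10,-11
u: -3,8,-3,-3,-3,-3,-3,-3,-3,-3,-3,-3,-3,-3,-3,-3
q: -2,-2,-2,-2,-2,-2,-2,-2,-2,-2,-2,-2,-2,-2,-2,-2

steps = 12; useful = 161; efficiency = 161/192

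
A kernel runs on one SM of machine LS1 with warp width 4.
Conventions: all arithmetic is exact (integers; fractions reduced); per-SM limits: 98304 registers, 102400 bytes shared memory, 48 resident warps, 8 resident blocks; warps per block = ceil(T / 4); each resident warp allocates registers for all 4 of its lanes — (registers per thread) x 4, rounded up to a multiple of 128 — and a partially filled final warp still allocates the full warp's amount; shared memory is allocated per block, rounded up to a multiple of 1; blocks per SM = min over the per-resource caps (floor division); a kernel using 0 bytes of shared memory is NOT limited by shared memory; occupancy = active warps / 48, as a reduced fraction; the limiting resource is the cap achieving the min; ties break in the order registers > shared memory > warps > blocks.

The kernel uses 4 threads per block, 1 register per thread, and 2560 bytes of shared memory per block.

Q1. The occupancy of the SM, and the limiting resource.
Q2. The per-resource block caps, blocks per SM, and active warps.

Answer: occupancy 1/6, limited by blocks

registers: 768 blocks
shared memory: 40 blocks
warps: 48 blocks
blocks: 8 blocks

Answer: 8 blocks, 8 active warps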